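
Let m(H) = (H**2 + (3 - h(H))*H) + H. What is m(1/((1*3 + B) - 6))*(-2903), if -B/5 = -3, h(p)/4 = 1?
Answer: -2903/144 ≈ -20.160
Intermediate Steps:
h(p) = 4 (h(p) = 4*1 = 4)
B = 15 (B = -5*(-3) = 15)
m(H) = H**2 (m(H) = (H**2 + (3 - 1*4)*H) + H = (H**2 + (3 - 4)*H) + H = (H**2 - H) + H = H**2)
m(1/((1*3 + B) - 6))*(-2903) = (1/((1*3 + 15) - 6))**2*(-2903) = (1/((3 + 15) - 6))**2*(-2903) = (1/(18 - 6))**2*(-2903) = (1/12)**2*(-2903) = (1/144)*(-2903) = -2903/144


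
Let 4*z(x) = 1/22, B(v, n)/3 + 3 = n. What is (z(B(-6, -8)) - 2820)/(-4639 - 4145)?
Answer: 248159/772992 ≈ 0.32104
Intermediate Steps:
B(v, n) = -9 + 3*n
z(x) = 1/88 (z(x) = (¼)/22 = (¼)*(1/22) = 1/88)
(z(B(-6, -8)) - 2820)/(-4639 - 4145) = (1/88 - 2820)/(-4639 - 4145) = -248159/88/(-8784) = -248159/88*(-1/8784) = 248159/772992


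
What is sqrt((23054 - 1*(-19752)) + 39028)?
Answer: sqrt(81834) ≈ 286.07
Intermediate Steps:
sqrt((23054 - 1*(-19752)) + 39028) = sqrt((23054 + 19752) + 39028) = sqrt(42806 + 39028) = sqrt(81834)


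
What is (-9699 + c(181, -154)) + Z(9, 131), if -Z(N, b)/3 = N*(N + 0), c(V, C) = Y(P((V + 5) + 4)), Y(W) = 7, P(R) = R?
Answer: -9935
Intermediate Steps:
c(V, C) = 7
Z(N, b) = -3*N² (Z(N, b) = -3*N*(N + 0) = -3*N*N = -3*N²)
(-9699 + c(181, -154)) + Z(9, 131) = (-9699 + 7) - 3*9² = -9692 - 3*81 = -9692 - 243 = -9935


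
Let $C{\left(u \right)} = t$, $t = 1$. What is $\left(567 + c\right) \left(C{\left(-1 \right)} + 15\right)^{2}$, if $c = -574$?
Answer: $-1792$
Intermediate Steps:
$C{\left(u \right)} = 1$
$\left(567 + c\right) \left(C{\left(-1 \right)} + 15\right)^{2} = \left(567 - 574\right) \left(1 + 15\right)^{2} = - 7 \cdot 16^{2} = \left(-7\right) 256 = -1792$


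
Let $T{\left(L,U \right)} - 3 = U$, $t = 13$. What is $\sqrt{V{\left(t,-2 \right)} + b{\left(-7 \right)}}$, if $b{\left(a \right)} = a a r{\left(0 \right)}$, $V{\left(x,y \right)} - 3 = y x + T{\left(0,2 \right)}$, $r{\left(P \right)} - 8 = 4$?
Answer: $\sqrt{570} \approx 23.875$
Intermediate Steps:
$r{\left(P \right)} = 12$ ($r{\left(P \right)} = 8 + 4 = 12$)
$T{\left(L,U \right)} = 3 + U$
$V{\left(x,y \right)} = 8 + x y$ ($V{\left(x,y \right)} = 3 + \left(y x + \left(3 + 2\right)\right) = 3 + \left(x y + 5\right) = 3 + \left(5 + x y\right) = 8 + x y$)
$b{\left(a \right)} = 12 a^{2}$ ($b{\left(a \right)} = a a 12 = a^{2} \cdot 12 = 12 a^{2}$)
$\sqrt{V{\left(t,-2 \right)} + b{\left(-7 \right)}} = \sqrt{\left(8 + 13 \left(-2\right)\right) + 12 \left(-7\right)^{2}} = \sqrt{\left(8 - 26\right) + 12 \cdot 49} = \sqrt{-18 + 588} = \sqrt{570}$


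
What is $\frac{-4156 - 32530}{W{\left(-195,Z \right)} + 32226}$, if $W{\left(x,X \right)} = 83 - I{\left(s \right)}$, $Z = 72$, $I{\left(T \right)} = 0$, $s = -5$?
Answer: $- \frac{36686}{32309} \approx -1.1355$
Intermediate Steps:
$W{\left(x,X \right)} = 83$ ($W{\left(x,X \right)} = 83 - 0 = 83 + 0 = 83$)
$\frac{-4156 - 32530}{W{\left(-195,Z \right)} + 32226} = \frac{-4156 - 32530}{83 + 32226} = - \frac{36686}{32309}$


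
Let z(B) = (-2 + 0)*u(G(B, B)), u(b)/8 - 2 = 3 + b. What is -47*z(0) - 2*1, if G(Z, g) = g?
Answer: 3758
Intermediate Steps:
u(b) = 40 + 8*b (u(b) = 16 + 8*(3 + b) = 16 + (24 + 8*b) = 40 + 8*b)
z(B) = -80 - 16*B (z(B) = (-2 + 0)*(40 + 8*B) = -2*(40 + 8*B) = -80 - 16*B)
-47*z(0) - 2*1 = -47*(-80 - 16*0) - 2*1 = -47*(-80 + 0) - 2 = -47*(-80) - 2 = 3760 - 2 = 3758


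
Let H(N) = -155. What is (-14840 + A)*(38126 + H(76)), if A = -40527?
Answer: -2102340357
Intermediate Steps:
(-14840 + A)*(38126 + H(76)) = (-14840 - 40527)*(38126 - 155) = -55367*37971 = -2102340357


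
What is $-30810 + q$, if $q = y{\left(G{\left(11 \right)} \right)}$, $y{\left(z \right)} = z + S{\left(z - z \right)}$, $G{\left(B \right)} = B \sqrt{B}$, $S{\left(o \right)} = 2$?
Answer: $-30808 + 11 \sqrt{11} \approx -30772.0$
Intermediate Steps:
$G{\left(B \right)} = B^{\frac{3}{2}}$
$y{\left(z \right)} = 2 + z$ ($y{\left(z \right)} = z + 2 = 2 + z$)
$q = 2 + 11 \sqrt{11}$ ($q = 2 + 11^{\frac{3}{2}} = 2 + 11 \sqrt{11} \approx 38.483$)
$-30810 + q = -30810 + \left(2 + 11 \sqrt{11}\right) = -30808 + 11 \sqrt{11}$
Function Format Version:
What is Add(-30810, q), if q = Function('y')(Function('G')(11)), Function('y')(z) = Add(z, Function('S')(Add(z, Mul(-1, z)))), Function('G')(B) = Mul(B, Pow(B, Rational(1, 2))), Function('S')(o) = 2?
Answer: Add(-30808, Mul(11, Pow(11, Rational(1, 2)))) ≈ -30772.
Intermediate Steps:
Function('G')(B) = Pow(B, Rational(3, 2))
Function('y')(z) = Add(2, z) (Function('y')(z) = Add(z, 2) = Add(2, z))
q = Add(2, Mul(11, Pow(11, Rational(1, 2)))) (q = Add(2, Pow(11, Rational(3, 2))) = Add(2, Mul(11, Pow(11, Rational(1, 2)))) ≈ 38.483)
Add(-30810, q) = Add(-30810, Add(2, Mul(11, Pow(11, Rational(1, 2))))) = Add(-30808, Mul(11, Pow(11, Rational(1, 2))))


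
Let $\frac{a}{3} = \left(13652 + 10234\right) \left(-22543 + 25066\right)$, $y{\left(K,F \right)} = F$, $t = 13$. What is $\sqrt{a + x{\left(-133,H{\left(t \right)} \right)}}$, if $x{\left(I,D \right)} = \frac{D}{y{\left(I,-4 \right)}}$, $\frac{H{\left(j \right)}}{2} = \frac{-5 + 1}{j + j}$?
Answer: $\frac{\sqrt{30554039659}}{13} \approx 13446.0$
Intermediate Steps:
$H{\left(j \right)} = - \frac{4}{j}$ ($H{\left(j \right)} = 2 \frac{-5 + 1}{j + j} = 2 \left(- \frac{4}{2 j}\right) = 2 \left(- 4 \frac{1}{2 j}\right) = 2 \left(- \frac{2}{j}\right) = - \frac{4}{j}$)
$x{\left(I,D \right)} = - \frac{D}{4}$ ($x{\left(I,D \right)} = \frac{D}{-4} = D \left(- \frac{1}{4}\right) = - \frac{D}{4}$)
$a = 180793134$ ($a = 3 \left(13652 + 10234\right) \left(-22543 + 25066\right) = 3 \cdot 23886 \cdot 2523 = 3 \cdot 60264378 = 180793134$)
$\sqrt{a + x{\left(-133,H{\left(t \right)} \right)}} = \sqrt{180793134 - \frac{\left(-4\right) \frac{1}{13}}{4}} = \sqrt{180793134 - - \frac{1}{13}} = \sqrt{180793134 + \frac{1}{13}} = \sqrt{\frac{2350310743}{13}} = \frac{\sqrt{30554039659}}{13}$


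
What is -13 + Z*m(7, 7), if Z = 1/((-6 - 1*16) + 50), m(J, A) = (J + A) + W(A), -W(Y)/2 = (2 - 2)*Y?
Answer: -25/2 ≈ -12.500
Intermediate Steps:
W(Y) = 0 (W(Y) = -2*(2 - 2)*Y = -0*Y = -2*0 = 0)
m(J, A) = A + J (m(J, A) = (J + A) + 0 = (A + J) + 0 = A + J)
Z = 1/28 (Z = 1/((-6 - 16) + 50) = 1/(-22 + 50) = 1/28 ≈ 0.035714)
-13 + Z*m(7, 7) = -13 + (7 + 7)/28 = -13 + (1/28)*14 = -13 + ½ = -25/2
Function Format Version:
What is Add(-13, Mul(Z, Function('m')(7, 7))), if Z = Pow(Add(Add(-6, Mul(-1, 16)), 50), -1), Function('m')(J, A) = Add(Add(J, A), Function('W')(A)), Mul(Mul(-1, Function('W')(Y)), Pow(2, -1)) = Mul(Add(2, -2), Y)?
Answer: Rational(-25, 2) ≈ -12.500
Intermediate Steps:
Function('W')(Y) = 0 (Function('W')(Y) = Mul(-2, Mul(Add(2, -2), Y)) = Mul(-2, Mul(0, Y)) = Mul(-2, 0) = 0)
Function('m')(J, A) = Add(A, J) (Function('m')(J, A) = Add(Add(J, A), 0) = Add(Add(A, J), 0) = Add(A, J))
Z = Rational(1, 28) (Z = Pow(Add(Add(-6, -16), 50), -1) = Pow(Add(-22, 50), -1) = Pow(28, -1) = Rational(1, 28) ≈ 0.035714)
Add(-13, Mul(Z, Function('m')(7, 7))) = Add(-13, Mul(Rational(1, 28), Add(7, 7))) = Add(-13, Mul(Rational(1, 28), 14)) = Add(-13, Rational(1, 2)) = Rational(-25, 2)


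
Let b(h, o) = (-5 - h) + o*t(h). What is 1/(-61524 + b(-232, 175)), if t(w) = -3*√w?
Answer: I/(-61297*I + 1050*√58) ≈ -1.6041e-5 + 2.0926e-6*I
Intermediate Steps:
b(h, o) = -5 - h - 3*o*√h (b(h, o) = (-5 - h) + o*(-3*√h) = (-5 - h) - 3*o*√h = -5 - h - 3*o*√h)
1/(-61524 + b(-232, 175)) = 1/(-61524 + (-5 - 1*(-232) - 3*175*√(-232))) = 1/(-61524 + (-5 + 232 - 3*175*2*I*√58)) = 1/(-61524 + (-5 + 232 - 1050*I*√58)) = 1/(-61524 + (227 - 1050*I*√58)) = 1/(-61297 - 1050*I*√58)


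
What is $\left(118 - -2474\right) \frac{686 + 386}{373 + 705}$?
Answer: $\frac{1389312}{539} \approx 2577.6$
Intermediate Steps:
$\left(118 - -2474\right) \frac{686 + 386}{373 + 705} = \left(118 + 2474\right) \frac{1072}{1078} = 2592 \cdot 1072 \cdot \frac{1}{1078} = 2592 \cdot \frac{536}{539} = \frac{1389312}{539}$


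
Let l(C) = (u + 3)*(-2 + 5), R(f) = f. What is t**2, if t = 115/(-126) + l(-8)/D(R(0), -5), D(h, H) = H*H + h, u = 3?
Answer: 368449/9922500 ≈ 0.037133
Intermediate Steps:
l(C) = 18 (l(C) = (3 + 3)*(-2 + 5) = 6*3 = 18)
D(h, H) = h + H**2 (D(h, H) = H**2 + h = h + H**2)
t = -607/3150 (t = 115/(-126) + 18/(0 + (-5)**2) = 115*(-1/126) + 18/(0 + 25) = -115/126 + 18/25 = -607/3150 ≈ -0.19270)
t**2 = (-607/3150)**2 = 368449/9922500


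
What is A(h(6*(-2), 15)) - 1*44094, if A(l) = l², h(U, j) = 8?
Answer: -44030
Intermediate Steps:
A(h(6*(-2), 15)) - 1*44094 = 8² - 1*44094 = 64 - 44094 = -44030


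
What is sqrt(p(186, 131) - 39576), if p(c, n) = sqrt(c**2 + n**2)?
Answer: sqrt(-39576 + sqrt(51757)) ≈ 198.36*I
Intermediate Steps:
sqrt(p(186, 131) - 39576) = sqrt(sqrt(186**2 + 131**2) - 39576) = sqrt(sqrt(34596 + 17161) - 39576) = sqrt(sqrt(51757) - 39576) = sqrt(-39576 + sqrt(51757))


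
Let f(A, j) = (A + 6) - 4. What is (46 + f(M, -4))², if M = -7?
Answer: 1681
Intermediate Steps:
f(A, j) = 2 + A (f(A, j) = (6 + A) - 4 = 2 + A)
(46 + f(M, -4))² = (46 + (2 - 7))² = (46 - 5)² = 41² = 1681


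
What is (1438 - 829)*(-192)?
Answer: -116928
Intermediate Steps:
(1438 - 829)*(-192) = 609*(-192) = -116928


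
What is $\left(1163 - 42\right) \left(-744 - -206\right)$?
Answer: $-603098$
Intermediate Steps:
$\left(1163 - 42\right) \left(-744 - -206\right) = 1121 \left(-744 + 206\right) = 1121 \left(-538\right) = -603098$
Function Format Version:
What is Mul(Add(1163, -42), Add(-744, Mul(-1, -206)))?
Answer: -603098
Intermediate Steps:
Mul(Add(1163, -42), Add(-744, Mul(-1, -206))) = Mul(1121, Add(-744, 206)) = Mul(1121, -538) = -603098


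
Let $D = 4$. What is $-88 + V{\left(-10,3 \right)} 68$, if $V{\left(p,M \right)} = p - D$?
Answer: $-1040$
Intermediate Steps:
$V{\left(p,M \right)} = -4 + p$ ($V{\left(p,M \right)} = p - 4 = -4 + p$)
$-88 + V{\left(-10,3 \right)} 68 = -88 + \left(-4 - 10\right) 68 = -88 - 952 = -1040$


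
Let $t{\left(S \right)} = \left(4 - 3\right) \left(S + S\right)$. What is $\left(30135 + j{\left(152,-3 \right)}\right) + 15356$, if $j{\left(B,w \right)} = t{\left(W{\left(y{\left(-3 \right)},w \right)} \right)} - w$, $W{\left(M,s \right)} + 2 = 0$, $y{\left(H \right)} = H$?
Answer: $45490$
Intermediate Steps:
$W{\left(M,s \right)} = -2$ ($W{\left(M,s \right)} = -2 + 0 = -2$)
$t{\left(S \right)} = 2 S$ ($t{\left(S \right)} = 1 \cdot 2 S = 2 S$)
$j{\left(B,w \right)} = -4 - w$ ($j{\left(B,w \right)} = 2 \left(-2\right) - w = -4 - w$)
$\left(30135 + j{\left(152,-3 \right)}\right) + 15356 = \left(30135 - 1\right) + 15356 = 30134 + 15356 = 45490$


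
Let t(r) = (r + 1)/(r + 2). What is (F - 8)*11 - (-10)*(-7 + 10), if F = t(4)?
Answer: -293/6 ≈ -48.833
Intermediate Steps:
t(r) = (1 + r)/(2 + r)
F = 5/6 (F = (1 + 4)/(2 + 4) = 5/6 ≈ 0.83333)
(F - 8)*11 - (-10)*(-7 + 10) = (5/6 - 8)*11 - (-10)*(-7 + 10) = -43/6*11 - (-10)*3 = -473/6 - 1*(-30) = -473/6 + 30 = -293/6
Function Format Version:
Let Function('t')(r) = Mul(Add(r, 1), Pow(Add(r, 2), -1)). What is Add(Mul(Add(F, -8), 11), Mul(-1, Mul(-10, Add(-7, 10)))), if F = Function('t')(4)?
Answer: Rational(-293, 6) ≈ -48.833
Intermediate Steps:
Function('t')(r) = Mul(Pow(Add(2, r), -1), Add(1, r)) (Function('t')(r) = Mul(Add(1, r), Pow(Add(2, r), -1)) = Mul(Pow(Add(2, r), -1), Add(1, r)))
F = Rational(5, 6) (F = Mul(Pow(Add(2, 4), -1), Add(1, 4)) = Mul(Pow(6, -1), 5) = Mul(Rational(1, 6), 5) = Rational(5, 6) ≈ 0.83333)
Add(Mul(Add(F, -8), 11), Mul(-1, Mul(-10, Add(-7, 10)))) = Add(Mul(Add(Rational(5, 6), -8), 11), Mul(-1, Mul(-10, Add(-7, 10)))) = Add(Mul(Rational(-43, 6), 11), Mul(-1, Mul(-10, 3))) = Add(Rational(-473, 6), Mul(-1, -30)) = Add(Rational(-473, 6), 30) = Rational(-293, 6)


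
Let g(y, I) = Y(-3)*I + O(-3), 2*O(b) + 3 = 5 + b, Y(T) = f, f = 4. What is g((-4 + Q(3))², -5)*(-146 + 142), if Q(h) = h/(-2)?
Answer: 82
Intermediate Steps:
Q(h) = -h/2 (Q(h) = h*(-½) = -h/2)
Y(T) = 4
O(b) = 1 + b/2 (O(b) = -3/2 + (5 + b)/2 = -3/2 + (5/2 + b/2) = 1 + b/2)
g(y, I) = -½ + 4*I (g(y, I) = 4*I + (1 + (½)*(-3)) = 4*I + (1 - 3/2) = 4*I - ½ = -½ + 4*I)
g((-4 + Q(3))², -5)*(-146 + 142) = (-½ + 4*(-5))*(-146 + 142) = (-½ - 20)*(-4) = -41/2*(-4) = 82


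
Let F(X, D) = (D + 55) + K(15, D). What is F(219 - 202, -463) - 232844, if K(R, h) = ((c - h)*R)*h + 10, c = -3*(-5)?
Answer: -3552952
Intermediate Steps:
c = 15
K(R, h) = 10 + R*h*(15 - h) (K(R, h) = ((15 - h)*R)*h + 10 = (R*(15 - h))*h + 10 = R*h*(15 - h) + 10 = 10 + R*h*(15 - h))
F(X, D) = 65 - 15*D² + 226*D (F(X, D) = (D + 55) + (10 - 1*15*D² + 15*15*D) = (55 + D) + (10 - 15*D² + 225*D) = 65 - 15*D² + 226*D)
F(219 - 202, -463) - 232844 = (65 - 15*(-463)² + 226*(-463)) - 232844 = (65 - 15*214369 - 104638) - 232844 = (65 - 3215535 - 104638) - 232844 = -3320108 - 232844 = -3552952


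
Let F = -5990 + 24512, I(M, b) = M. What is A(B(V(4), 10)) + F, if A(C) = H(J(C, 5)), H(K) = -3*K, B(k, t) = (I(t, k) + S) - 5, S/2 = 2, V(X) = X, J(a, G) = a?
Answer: 18495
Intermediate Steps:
S = 4 (S = 2*2 = 4)
B(k, t) = -1 + t (B(k, t) = (t + 4) - 5 = (4 + t) - 5 = -1 + t)
A(C) = -3*C
F = 18522
A(B(V(4), 10)) + F = -3*(-1 + 10) + 18522 = -3*9 + 18522 = -27 + 18522 = 18495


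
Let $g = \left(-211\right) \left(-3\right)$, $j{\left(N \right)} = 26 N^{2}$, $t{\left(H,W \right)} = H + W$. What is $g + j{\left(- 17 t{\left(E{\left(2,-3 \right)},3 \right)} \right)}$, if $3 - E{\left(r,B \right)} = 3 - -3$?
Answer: $633$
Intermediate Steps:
$E{\left(r,B \right)} = -3$ ($E{\left(r,B \right)} = 3 - \left(3 - -3\right) = 3 - \left(3 + 3\right) = 3 - 6 = -3$)
$g = 633$
$g + j{\left(- 17 t{\left(E{\left(2,-3 \right)},3 \right)} \right)} = 633 + 26 \left(- 17 \left(-3 + 3\right)\right)^{2} = 633 + 26 \left(\left(-17\right) 0\right)^{2} = 633 + 26 \cdot 0^{2} = 633 + 26 \cdot 0 = 633 + 0 = 633$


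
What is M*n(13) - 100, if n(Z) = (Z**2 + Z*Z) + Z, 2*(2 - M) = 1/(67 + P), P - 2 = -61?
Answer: 9281/16 ≈ 580.06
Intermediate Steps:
P = -59 (P = 2 - 61 = -59)
M = 31/16 (M = 2 - 1/(2*(67 - 59)) = 2 - 1/2/8 = 2 - 1/2*1/8 = 2 - 1/16 = 31/16 ≈ 1.9375)
n(Z) = Z + 2*Z**2 (n(Z) = (Z**2 + Z**2) + Z = 2*Z**2 + Z = Z + 2*Z**2)
M*n(13) - 100 = 31*(13*(1 + 2*13))/16 - 100 = 31*(13*(1 + 26))/16 - 100 = 31*(13*27)/16 - 100 = (31/16)*351 - 100 = 10881/16 - 100 = 9281/16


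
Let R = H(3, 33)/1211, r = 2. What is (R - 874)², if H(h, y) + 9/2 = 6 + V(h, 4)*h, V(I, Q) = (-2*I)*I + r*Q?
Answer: 4481202103225/5866084 ≈ 7.6392e+5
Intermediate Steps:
V(I, Q) = -2*I² + 2*Q (V(I, Q) = (-2*I)*I + 2*Q = -2*I² + 2*Q)
H(h, y) = 3/2 + h*(8 - 2*h²) (H(h, y) = -9/2 + (6 + (-2*h² + 2*4)*h) = -9/2 + (6 + (-2*h² + 8)*h) = -9/2 + (6 + (8 - 2*h²)*h) = -9/2 + (6 + h*(8 - 2*h²)) = 3/2 + h*(8 - 2*h²))
R = -57/2422 (R = (3/2 - 2*3*(-4 + 3²))/1211 = (3/2 - 2*3*(-4 + 9))*(1/1211) = (3/2 - 2*3*5)*(1/1211) = (3/2 - 30)*(1/1211) = -57/2*1/1211 = -57/2422 ≈ -0.023534)
(R - 874)² = (-57/2422 - 874)² = (-2116885/2422)² = 4481202103225/5866084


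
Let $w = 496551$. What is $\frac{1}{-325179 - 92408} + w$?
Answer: $\frac{207353242436}{417587} \approx 4.9655 \cdot 10^{5}$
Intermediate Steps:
$\frac{1}{-325179 - 92408} + w = \frac{1}{-325179 - 92408} + 496551 = \frac{1}{-417587} + 496551 = - \frac{1}{417587} + 496551 = \frac{207353242436}{417587}$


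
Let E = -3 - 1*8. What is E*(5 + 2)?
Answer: -77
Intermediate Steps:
E = -11 (E = -3 - 8 = -11)
E*(5 + 2) = -11*(5 + 2) = -11*7 = -77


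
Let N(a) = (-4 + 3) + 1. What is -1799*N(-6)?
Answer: 0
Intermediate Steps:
N(a) = 0 (N(a) = -1 + 1 = 0)
-1799*N(-6) = -1799*0 = 0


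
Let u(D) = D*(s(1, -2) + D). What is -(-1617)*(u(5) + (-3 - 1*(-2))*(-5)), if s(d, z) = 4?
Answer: 80850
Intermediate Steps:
u(D) = D*(4 + D)
-(-1617)*(u(5) + (-3 - 1*(-2))*(-5)) = -(-1617)*(5*(4 + 5) + (-3 - 1*(-2))*(-5)) = -(-1617)*(5*9 + (-3 + 2)*(-5)) = -(-1617)*(45 - 1*(-5)) = -(-1617)*(45 + 5) = -(-1617)*50 = -1617*(-50) = 80850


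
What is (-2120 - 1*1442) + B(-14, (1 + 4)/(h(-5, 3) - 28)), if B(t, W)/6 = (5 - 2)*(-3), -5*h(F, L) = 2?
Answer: -3616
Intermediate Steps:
h(F, L) = -2/5 (h(F, L) = -1/5*2 = -2/5)
B(t, W) = -54 (B(t, W) = 6*((5 - 2)*(-3)) = 6*(3*(-3)) = 6*(-9) = -54)
(-2120 - 1*1442) + B(-14, (1 + 4)/(h(-5, 3) - 28)) = (-2120 - 1*1442) - 54 = (-2120 - 1442) - 54 = -3562 - 54 = -3616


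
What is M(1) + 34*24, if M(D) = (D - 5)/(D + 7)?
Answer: 1631/2 ≈ 815.50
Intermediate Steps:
M(D) = (-5 + D)/(7 + D)
M(1) + 34*24 = (-5 + 1)/(7 + 1) + 34*24 = -4/8 + 816 = (1/8)*(-4) + 816 = -1/2 + 816 = 1631/2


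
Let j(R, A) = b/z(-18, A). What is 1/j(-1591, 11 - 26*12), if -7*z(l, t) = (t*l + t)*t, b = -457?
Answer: -220031/457 ≈ -481.47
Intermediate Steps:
z(l, t) = -t*(t + l*t)/7 (z(l, t) = -(t*l + t)*t/7 = -(l*t + t)*t/7 = -(t + l*t)*t/7 = -t*(t + l*t)/7)
j(R, A) = -3199/(17*A**2) (j(R, A) = -457*7/(A**2*(-1 - 1*(-18))) = -457*7/(A**2*(-1 + 18)) = -457*7/(17*A**2) = -3199/(17*A**2))
1/j(-1591, 11 - 26*12) = 1/(-3199/(17*(11 - 26*12)**2)) = 1/(-3199/(17*(11 - 312)**2)) = 1/(-3199/17/(-301)**2) = 1/(-3199/17*1/90601) = 1/(-457/220031) = -220031/457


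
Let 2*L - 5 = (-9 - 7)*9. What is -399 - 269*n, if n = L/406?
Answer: -286597/812 ≈ -352.95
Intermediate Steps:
L = -139/2 (L = 5/2 + ((-9 - 7)*9)/2 = 5/2 + (-16*9)/2 = 5/2 + (½)*(-144) = 5/2 - 72 = -139/2 ≈ -69.500)
n = -139/812 (n = -139/2/406 = -139/2*1/406 = -139/812 ≈ -0.17118)
-399 - 269*n = -399 - 269*(-139/812) = -399 + 37391/812 = -286597/812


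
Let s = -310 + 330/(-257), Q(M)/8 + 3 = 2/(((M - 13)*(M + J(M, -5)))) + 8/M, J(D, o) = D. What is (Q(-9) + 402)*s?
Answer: -2937760000/25443 ≈ -1.1546e+5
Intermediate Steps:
Q(M) = -24 + 64/M + 8/(M*(-13 + M)) (Q(M) = -24 + 8*(2/(((M - 13)*(M + M))) + 8/M) = -24 + 8*(2/(((-13 + M)*(2*M))) + 8/M) = -24 + 8*(2/((2*M*(-13 + M))) + 8/M) = -24 + 8*(2*(1/(2*M*(-13 + M))) + 8/M) = -24 + 8*(1/(M*(-13 + M)) + 8/M) = -24 + 8*(8/M + 1/(M*(-13 + M))) = -24 + (64/M + 8/(M*(-13 + M))) = -24 + 64/M + 8/(M*(-13 + M)))
s = -80000/257 (s = -310 + 330*(-1/257) = -310 - 330/257 = -80000/257 ≈ -311.28)
(Q(-9) + 402)*s = (8*(-103 - 3*(-9)² + 47*(-9))/(-9*(-13 - 9)) + 402)*(-80000/257) = (8*(-⅑)*(-103 - 3*81 - 423)/(-22) + 402)*(-80000/257) = (8*(-⅑)*(-1/22)*(-103 - 243 - 423) + 402)*(-80000/257) = (8*(-⅑)*(-1/22)*(-769) + 402)*(-80000/257) = (-3076/99 + 402)*(-80000/257) = (36722/99)*(-80000/257) = -2937760000/25443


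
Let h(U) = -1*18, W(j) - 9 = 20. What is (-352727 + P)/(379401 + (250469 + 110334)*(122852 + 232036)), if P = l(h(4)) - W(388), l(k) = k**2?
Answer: -352432/128045034465 ≈ -2.7524e-6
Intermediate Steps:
W(j) = 29 (W(j) = 9 + 20 = 29)
h(U) = -18
P = 295 (P = (-18)**2 - 1*29 = 324 - 29 = 295)
(-352727 + P)/(379401 + (250469 + 110334)*(122852 + 232036)) = (-352727 + 295)/(379401 + (250469 + 110334)*(122852 + 232036)) = -352432/(379401 + 360803*354888) = -352432/(379401 + 128044655064) = -352432/128045034465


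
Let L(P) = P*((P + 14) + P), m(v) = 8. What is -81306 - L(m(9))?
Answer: -81546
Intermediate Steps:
L(P) = P*(14 + 2*P) (L(P) = P*((14 + P) + P) = P*(14 + 2*P))
-81306 - L(m(9)) = -81306 - 2*8*(7 + 8) = -81306 - 2*8*15 = -81306 - 1*240 = -81306 - 240 = -81546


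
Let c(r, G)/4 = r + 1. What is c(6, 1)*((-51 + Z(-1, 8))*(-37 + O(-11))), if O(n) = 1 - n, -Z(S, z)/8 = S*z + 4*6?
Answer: 125300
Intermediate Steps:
c(r, G) = 4 + 4*r (c(r, G) = 4*(r + 1) = 4*(1 + r) = 4 + 4*r)
Z(S, z) = -192 - 8*S*z (Z(S, z) = -8*(S*z + 4*6) = -8*(S*z + 24) = -8*(24 + S*z) = -192 - 8*S*z)
c(6, 1)*((-51 + Z(-1, 8))*(-37 + O(-11))) = (4 + 4*6)*((-51 + (-192 - 8*(-1)*8))*(-37 + (1 - 1*(-11)))) = (4 + 24)*((-51 + (-192 + 64))*(-37 + (1 + 11))) = 28*((-51 - 128)*(-37 + 12)) = 28*(-179*(-25)) = 28*4475 = 125300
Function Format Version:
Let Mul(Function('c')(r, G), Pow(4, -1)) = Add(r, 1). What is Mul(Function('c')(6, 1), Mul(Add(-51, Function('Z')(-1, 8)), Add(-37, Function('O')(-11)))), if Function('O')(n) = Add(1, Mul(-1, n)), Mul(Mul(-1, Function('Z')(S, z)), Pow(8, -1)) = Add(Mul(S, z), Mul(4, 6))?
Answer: 125300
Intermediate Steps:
Function('c')(r, G) = Add(4, Mul(4, r)) (Function('c')(r, G) = Mul(4, Add(r, 1)) = Mul(4, Add(1, r)) = Add(4, Mul(4, r)))
Function('Z')(S, z) = Add(-192, Mul(-8, S, z)) (Function('Z')(S, z) = Mul(-8, Add(Mul(S, z), Mul(4, 6))) = Mul(-8, Add(Mul(S, z), 24)) = Mul(-8, Add(24, Mul(S, z))) = Add(-192, Mul(-8, S, z)))
Mul(Function('c')(6, 1), Mul(Add(-51, Function('Z')(-1, 8)), Add(-37, Function('O')(-11)))) = Mul(Add(4, Mul(4, 6)), Mul(Add(-51, Add(-192, Mul(-8, -1, 8))), Add(-37, Add(1, Mul(-1, -11))))) = Mul(Add(4, 24), Mul(Add(-51, Add(-192, 64)), Add(-37, Add(1, 11)))) = Mul(28, Mul(Add(-51, -128), Add(-37, 12))) = Mul(28, Mul(-179, -25)) = Mul(28, 4475) = 125300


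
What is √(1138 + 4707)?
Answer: √5845 ≈ 76.453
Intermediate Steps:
√(1138 + 4707) = √5845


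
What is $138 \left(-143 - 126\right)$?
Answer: $-37122$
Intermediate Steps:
$138 \left(-143 - 126\right) = 138 \left(-269\right) = -37122$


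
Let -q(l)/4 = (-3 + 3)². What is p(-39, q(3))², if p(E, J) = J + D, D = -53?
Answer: 2809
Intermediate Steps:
q(l) = 0 (q(l) = -4*(-3 + 3)² = -4*0² = -4*0 = 0)
p(E, J) = -53 + J (p(E, J) = J - 53 = -53 + J)
p(-39, q(3))² = (-53 + 0)² = (-53)² = 2809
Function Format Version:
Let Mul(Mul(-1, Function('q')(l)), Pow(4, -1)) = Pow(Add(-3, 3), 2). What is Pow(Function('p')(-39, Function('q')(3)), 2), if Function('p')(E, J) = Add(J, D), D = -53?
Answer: 2809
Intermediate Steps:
Function('q')(l) = 0 (Function('q')(l) = Mul(-4, Pow(Add(-3, 3), 2)) = Mul(-4, Pow(0, 2)) = Mul(-4, 0) = 0)
Function('p')(E, J) = Add(-53, J) (Function('p')(E, J) = Add(J, -53) = Add(-53, J))
Pow(Function('p')(-39, Function('q')(3)), 2) = Pow(Add(-53, 0), 2) = Pow(-53, 2) = 2809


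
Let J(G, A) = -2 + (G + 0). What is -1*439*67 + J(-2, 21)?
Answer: -29417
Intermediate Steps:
J(G, A) = -2 + G
-1*439*67 + J(-2, 21) = -1*439*67 + (-2 - 2) = -439*67 - 4 = -29413 - 4 = -29417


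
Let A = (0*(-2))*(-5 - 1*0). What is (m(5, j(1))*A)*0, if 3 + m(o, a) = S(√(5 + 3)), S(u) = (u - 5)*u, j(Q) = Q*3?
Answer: 0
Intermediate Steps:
j(Q) = 3*Q
S(u) = u*(-5 + u) (S(u) = (-5 + u)*u = u*(-5 + u))
m(o, a) = -3 + 2*√2*(-5 + 2*√2) (m(o, a) = -3 + √(5 + 3)*(-5 + √(5 + 3)) = -3 + √8*(-5 + √8) = -3 + (2*√2)*(-5 + 2*√2) = -3 + 2*√2*(-5 + 2*√2))
A = 0 (A = 0*(-5 + 0) = 0*(-5) = 0)
(m(5, j(1))*A)*0 = ((5 - 10*√2)*0)*0 = 0*0 = 0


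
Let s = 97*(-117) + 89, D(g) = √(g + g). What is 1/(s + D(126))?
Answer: -2815/31696837 - 3*√7/63393674 ≈ -8.8935e-5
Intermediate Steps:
D(g) = √2*√g (D(g) = √(2*g) = √2*√g)
s = -11260 (s = -11349 + 89 = -11260)
1/(s + D(126)) = 1/(-11260 + √2*√126) = 1/(-11260 + √2*(3*√14)) = 1/(-11260 + 6*√7)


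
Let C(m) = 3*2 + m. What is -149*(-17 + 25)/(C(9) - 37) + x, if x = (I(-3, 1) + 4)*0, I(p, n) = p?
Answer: 596/11 ≈ 54.182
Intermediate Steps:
C(m) = 6 + m
x = 0 (x = (-3 + 4)*0 = 1*0 = 0)
-149*(-17 + 25)/(C(9) - 37) + x = -149*(-17 + 25)/((6 + 9) - 37) + 0 = -1192/(15 - 37) + 0 = -1192/(-22) + 0 = -1192*(-1)/22 + 0 = -149*(-4/11) + 0 = 596/11 + 0 = 596/11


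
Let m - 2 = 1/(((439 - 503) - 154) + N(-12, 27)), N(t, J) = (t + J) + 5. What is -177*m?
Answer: -23305/66 ≈ -353.11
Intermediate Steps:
N(t, J) = 5 + J + t (N(t, J) = (J + t) + 5 = 5 + J + t)
m = 395/198 (m = 2 + 1/(((439 - 503) - 154) + (5 + 27 - 12)) = 2 + 1/((-64 - 154) + 20) = 2 + 1/(-218 + 20) = 2 + 1/(-198) = 2 - 1/198 = 395/198 ≈ 1.9949)
-177*m = -177*395/198 = -23305/66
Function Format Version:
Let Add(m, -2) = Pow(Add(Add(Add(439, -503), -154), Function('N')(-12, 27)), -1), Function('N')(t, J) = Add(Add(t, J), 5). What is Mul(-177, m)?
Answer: Rational(-23305, 66) ≈ -353.11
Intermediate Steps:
Function('N')(t, J) = Add(5, J, t) (Function('N')(t, J) = Add(Add(J, t), 5) = Add(5, J, t))
m = Rational(395, 198) (m = Add(2, Pow(Add(Add(Add(439, -503), -154), Add(5, 27, -12)), -1)) = Add(2, Pow(Add(Add(-64, -154), 20), -1)) = Add(2, Pow(Add(-218, 20), -1)) = Add(2, Pow(-198, -1)) = Add(2, Rational(-1, 198)) = Rational(395, 198) ≈ 1.9949)
Mul(-177, m) = Mul(-177, Rational(395, 198)) = Rational(-23305, 66)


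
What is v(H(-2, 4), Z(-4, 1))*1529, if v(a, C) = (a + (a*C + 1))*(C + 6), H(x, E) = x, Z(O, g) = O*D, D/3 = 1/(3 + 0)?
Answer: 21406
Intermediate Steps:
D = 1 (D = 3/(3 + 0) = 3/3 = 3*(⅓) = 1)
Z(O, g) = O (Z(O, g) = O*1 = O)
v(a, C) = (6 + C)*(1 + a + C*a) (v(a, C) = (a + (C*a + 1))*(6 + C) = (a + (1 + C*a))*(6 + C) = (1 + a + C*a)*(6 + C) = (6 + C)*(1 + a + C*a))
v(H(-2, 4), Z(-4, 1))*1529 = (6 - 4 + 6*(-2) - 2*(-4)² + 7*(-4)*(-2))*1529 = (6 - 4 - 12 - 2*16 + 56)*1529 = (6 - 4 - 12 - 32 + 56)*1529 = 14*1529 = 21406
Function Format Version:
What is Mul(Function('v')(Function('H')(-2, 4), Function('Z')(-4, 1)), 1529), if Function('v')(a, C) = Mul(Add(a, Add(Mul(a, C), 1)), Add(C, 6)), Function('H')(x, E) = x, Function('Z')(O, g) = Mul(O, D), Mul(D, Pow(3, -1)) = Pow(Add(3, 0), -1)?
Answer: 21406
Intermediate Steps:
D = 1 (D = Mul(3, Pow(Add(3, 0), -1)) = Mul(3, Pow(3, -1)) = Mul(3, Rational(1, 3)) = 1)
Function('Z')(O, g) = O (Function('Z')(O, g) = Mul(O, 1) = O)
Function('v')(a, C) = Mul(Add(6, C), Add(1, a, Mul(C, a))) (Function('v')(a, C) = Mul(Add(a, Add(Mul(C, a), 1)), Add(6, C)) = Mul(Add(a, Add(1, Mul(C, a))), Add(6, C)) = Mul(Add(1, a, Mul(C, a)), Add(6, C)) = Mul(Add(6, C), Add(1, a, Mul(C, a))))
Mul(Function('v')(Function('H')(-2, 4), Function('Z')(-4, 1)), 1529) = Mul(Add(6, -4, Mul(6, -2), Mul(-2, Pow(-4, 2)), Mul(7, -4, -2)), 1529) = Mul(Add(6, -4, -12, Mul(-2, 16), 56), 1529) = Mul(Add(6, -4, -12, -32, 56), 1529) = Mul(14, 1529) = 21406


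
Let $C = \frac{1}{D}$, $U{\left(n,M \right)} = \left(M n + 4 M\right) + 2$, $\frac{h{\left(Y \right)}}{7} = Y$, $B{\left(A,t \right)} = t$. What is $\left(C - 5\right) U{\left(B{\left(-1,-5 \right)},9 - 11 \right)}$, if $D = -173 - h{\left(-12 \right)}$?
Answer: $- \frac{1784}{89} \approx -20.045$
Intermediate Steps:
$h{\left(Y \right)} = 7 Y$
$U{\left(n,M \right)} = 2 + 4 M + M n$ ($U{\left(n,M \right)} = \left(4 M + M n\right) + 2 = 2 + 4 M + M n$)
$D = -89$ ($D = -173 - 7 \left(-12\right) = -173 - -84 = -173 + 84 = -89$)
$C = - \frac{1}{89}$ ($C = \frac{1}{-89} = - \frac{1}{89} \approx -0.011236$)
$\left(C - 5\right) U{\left(B{\left(-1,-5 \right)},9 - 11 \right)} = \left(- \frac{1}{89} - 5\right) \left(2 + 4 \left(9 - 11\right) + \left(9 - 11\right) \left(-5\right)\right) = - \frac{446 \left(2 + 4 \left(-2\right) - -10\right)}{89} = - \frac{446 \left(2 - 8 + 10\right)}{89} = \left(- \frac{446}{89}\right) 4 = - \frac{1784}{89}$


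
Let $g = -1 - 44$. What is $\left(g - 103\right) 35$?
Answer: $-5180$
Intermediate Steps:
$g = -45$ ($g = -1 - 44 = -45$)
$\left(g - 103\right) 35 = \left(-45 - 103\right) 35 = \left(-148\right) 35 = -5180$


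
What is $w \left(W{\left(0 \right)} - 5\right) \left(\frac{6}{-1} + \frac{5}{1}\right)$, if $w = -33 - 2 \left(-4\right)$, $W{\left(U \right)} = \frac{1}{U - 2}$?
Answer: $- \frac{275}{2} \approx -137.5$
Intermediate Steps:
$W{\left(U \right)} = \frac{1}{-2 + U}$
$w = -25$ ($w = -33 - -8 = -33 + 8 = -25$)
$w \left(W{\left(0 \right)} - 5\right) \left(\frac{6}{-1} + \frac{5}{1}\right) = - 25 \left(\frac{1}{-2 + 0} - 5\right) \left(\frac{6}{-1} + \frac{5}{1}\right) = - 25 \left(\frac{1}{-2} - 5\right) \left(6 \left(-1\right) + 5 \cdot 1\right) = - 25 \left(- \frac{1}{2} - 5\right) \left(-6 + 5\right) = - 25 \left(\left(- \frac{11}{2}\right) \left(-1\right)\right) = \left(-25\right) \frac{11}{2} = - \frac{275}{2}$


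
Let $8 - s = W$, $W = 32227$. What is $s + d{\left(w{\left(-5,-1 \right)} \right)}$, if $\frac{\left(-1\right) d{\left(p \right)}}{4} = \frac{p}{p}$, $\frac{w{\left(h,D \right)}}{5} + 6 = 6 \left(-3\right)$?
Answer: $-32223$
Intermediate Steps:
$w{\left(h,D \right)} = -120$ ($w{\left(h,D \right)} = -30 + 5 \cdot 6 \left(-3\right) = -30 + 5 \left(-18\right) = -30 - 90 = -120$)
$d{\left(p \right)} = -4$ ($d{\left(p \right)} = - 4 \frac{p}{p} = \left(-4\right) 1 = -4$)
$s = -32219$ ($s = 8 - 32227 = -32219$)
$s + d{\left(w{\left(-5,-1 \right)} \right)} = -32219 - 4 = -32223$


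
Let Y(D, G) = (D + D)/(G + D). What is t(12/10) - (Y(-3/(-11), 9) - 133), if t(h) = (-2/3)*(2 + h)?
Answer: 33356/255 ≈ 130.81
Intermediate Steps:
Y(D, G) = 2*D/(D + G) (Y(D, G) = (2*D)/(D + G) = 2*D/(D + G))
t(h) = -4/3 - 2*h/3 (t(h) = (-2*⅓)*(2 + h) = -2*(2 + h)/3 = -4/3 - 2*h/3)
t(12/10) - (Y(-3/(-11), 9) - 133) = (-4/3 - 8/10) - (2*(-3/(-11))/(-3/(-11) + 9) - 133) = (-4/3 - 8/10) - (2*(-3*(-1/11))/(-3*(-1/11) + 9) - 133) = (-4/3 - ⅔*6/5) - (2*(3/11)/(3/11 + 9) - 133) = (-4/3 - ⅘) - (2*(3/11)/(102/11) - 133) = -32/15 - (2*(3/11)*(11/102) - 133) = -32/15 - (1/17 - 133) = -32/15 - 1*(-2260/17) = -32/15 + 2260/17 = 33356/255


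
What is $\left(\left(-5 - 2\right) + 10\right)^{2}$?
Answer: $9$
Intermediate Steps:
$\left(\left(-5 - 2\right) + 10\right)^{2} = \left(-7 + 10\right)^{2} = 3^{2} = 9$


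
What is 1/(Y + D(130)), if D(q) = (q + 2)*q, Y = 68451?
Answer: 1/85611 ≈ 1.1681e-5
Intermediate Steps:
D(q) = q*(2 + q) (D(q) = (2 + q)*q = q*(2 + q))
1/(Y + D(130)) = 1/(68451 + 130*(2 + 130)) = 1/(68451 + 130*132) = 1/(68451 + 17160) = 1/85611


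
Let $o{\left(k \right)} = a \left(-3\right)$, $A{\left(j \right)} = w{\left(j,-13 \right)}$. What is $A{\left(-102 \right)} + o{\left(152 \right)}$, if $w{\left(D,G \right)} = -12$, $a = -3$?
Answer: $-3$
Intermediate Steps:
$A{\left(j \right)} = -12$
$o{\left(k \right)} = 9$ ($o{\left(k \right)} = \left(-3\right) \left(-3\right) = 9$)
$A{\left(-102 \right)} + o{\left(152 \right)} = -12 + 9 = -3$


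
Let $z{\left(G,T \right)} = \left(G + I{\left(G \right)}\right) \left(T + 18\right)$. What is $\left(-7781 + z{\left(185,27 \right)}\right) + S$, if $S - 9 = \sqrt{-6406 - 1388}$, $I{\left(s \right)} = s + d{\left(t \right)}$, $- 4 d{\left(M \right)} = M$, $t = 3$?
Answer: $\frac{35377}{4} + 3 i \sqrt{866} \approx 8844.3 + 88.284 i$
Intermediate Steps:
$d{\left(M \right)} = - \frac{M}{4}$
$I{\left(s \right)} = - \frac{3}{4} + s$ ($I{\left(s \right)} = s - \frac{3}{4} = - \frac{3}{4} + s$)
$z{\left(G,T \right)} = \left(18 + T\right) \left(- \frac{3}{4} + 2 G\right)$ ($z{\left(G,T \right)} = \left(G + \left(- \frac{3}{4} + G\right)\right) \left(T + 18\right) = \left(- \frac{3}{4} + 2 G\right) \left(18 + T\right) = \left(18 + T\right) \left(- \frac{3}{4} + 2 G\right)$)
$S = 9 + 3 i \sqrt{866}$ ($S = 9 + \sqrt{-6406 - 1388} = 9 + \sqrt{-7794} = 9 + 3 i \sqrt{866} \approx 9.0 + 88.284 i$)
$\left(-7781 + z{\left(185,27 \right)}\right) + S = \left(-7781 + \left(- \frac{27}{2} + 36 \cdot 185 - \frac{81}{4} + 2 \cdot 185 \cdot 27\right)\right) + \left(9 + 3 i \sqrt{866}\right) = \left(-7781 + \left(- \frac{27}{2} + 6660 - \frac{81}{4} + 9990\right)\right) + \left(9 + 3 i \sqrt{866}\right) = \left(-7781 + \frac{66465}{4}\right) + \left(9 + 3 i \sqrt{866}\right) = \frac{35341}{4} + \left(9 + 3 i \sqrt{866}\right) = \frac{35377}{4} + 3 i \sqrt{866}$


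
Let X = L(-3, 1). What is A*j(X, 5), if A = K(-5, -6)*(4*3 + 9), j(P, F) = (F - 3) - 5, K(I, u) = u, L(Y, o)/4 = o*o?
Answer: 378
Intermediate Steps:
L(Y, o) = 4*o² (L(Y, o) = 4*(o*o) = 4*o²)
X = 4 (X = 4*1² = 4*1 = 4)
j(P, F) = -8 + F (j(P, F) = (-3 + F) - 5 = -8 + F)
A = -126 (A = -6*(4*3 + 9) = -6*(12 + 9) = -6*21 = -126)
A*j(X, 5) = -126*(-8 + 5) = -126*(-3) = 378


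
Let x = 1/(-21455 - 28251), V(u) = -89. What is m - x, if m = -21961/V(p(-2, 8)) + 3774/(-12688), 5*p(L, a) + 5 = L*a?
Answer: 3458360869081/14032401448 ≈ 246.46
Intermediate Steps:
p(L, a) = -1 + L*a/5 (p(L, a) = -1 + (L*a)/5 = -1 + L*a/5)
x = -1/49706 (x = 1/(-49706) = -1/49706 ≈ -2.0118e-5)
m = 139152641/564616 (m = -21961/(-89) + 3774/(-12688) = -21961*(-1/89) + 3774*(-1/12688) = 21961/89 - 1887/6344 = 139152641/564616 ≈ 246.46)
m - x = 139152641/564616 - 1*(-1/49706) = 139152641/564616 + 1/49706 = 3458360869081/14032401448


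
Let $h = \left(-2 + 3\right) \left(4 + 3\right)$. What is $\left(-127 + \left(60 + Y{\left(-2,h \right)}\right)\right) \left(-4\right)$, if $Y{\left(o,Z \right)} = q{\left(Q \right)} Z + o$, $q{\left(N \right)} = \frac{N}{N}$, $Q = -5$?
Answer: $248$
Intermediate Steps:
$h = 7$ ($h = 1 \cdot 7 = 7$)
$q{\left(N \right)} = 1$
$Y{\left(o,Z \right)} = Z + o$ ($Y{\left(o,Z \right)} = 1 Z + o = Z + o$)
$\left(-127 + \left(60 + Y{\left(-2,h \right)}\right)\right) \left(-4\right) = \left(-127 + \left(60 + \left(7 - 2\right)\right)\right) \left(-4\right) = \left(-127 + \left(60 + 5\right)\right) \left(-4\right) = \left(-127 + 65\right) \left(-4\right) = \left(-62\right) \left(-4\right) = 248$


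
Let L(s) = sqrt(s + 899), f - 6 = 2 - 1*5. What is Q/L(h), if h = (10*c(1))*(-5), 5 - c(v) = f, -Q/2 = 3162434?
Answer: -6324868*sqrt(799)/799 ≈ -2.2376e+5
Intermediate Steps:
Q = -6324868 (Q = -2*3162434 = -6324868)
f = 3 (f = 6 + (2 - 1*5) = 6 + (2 - 5) = 6 - 3 = 3)
c(v) = 2 (c(v) = 5 - 1*3 = 5 - 3 = 2)
h = -100 (h = (10*2)*(-5) = 20*(-5) = -100)
L(s) = sqrt(899 + s)
Q/L(h) = -6324868/sqrt(899 - 100) = -6324868*sqrt(799)/799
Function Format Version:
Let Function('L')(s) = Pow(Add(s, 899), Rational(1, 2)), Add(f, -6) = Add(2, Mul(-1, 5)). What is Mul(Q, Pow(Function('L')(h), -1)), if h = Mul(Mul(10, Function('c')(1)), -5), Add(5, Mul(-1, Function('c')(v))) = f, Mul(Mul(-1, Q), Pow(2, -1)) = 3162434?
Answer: Mul(Rational(-6324868, 799), Pow(799, Rational(1, 2))) ≈ -2.2376e+5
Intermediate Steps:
Q = -6324868 (Q = Mul(-2, 3162434) = -6324868)
f = 3 (f = Add(6, Add(2, Mul(-1, 5))) = Add(6, Add(2, -5)) = Add(6, -3) = 3)
Function('c')(v) = 2 (Function('c')(v) = Add(5, Mul(-1, 3)) = Add(5, -3) = 2)
h = -100 (h = Mul(Mul(10, 2), -5) = Mul(20, -5) = -100)
Function('L')(s) = Pow(Add(899, s), Rational(1, 2))
Mul(Q, Pow(Function('L')(h), -1)) = Mul(-6324868, Pow(Pow(Add(899, -100), Rational(1, 2)), -1)) = Mul(-6324868, Pow(Pow(799, Rational(1, 2)), -1)) = Mul(-6324868, Mul(Rational(1, 799), Pow(799, Rational(1, 2)))) = Mul(Rational(-6324868, 799), Pow(799, Rational(1, 2)))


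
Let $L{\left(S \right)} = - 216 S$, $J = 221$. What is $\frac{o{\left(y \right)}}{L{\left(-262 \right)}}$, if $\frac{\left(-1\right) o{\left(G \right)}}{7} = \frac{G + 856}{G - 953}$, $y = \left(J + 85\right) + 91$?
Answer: $\frac{8771}{31465152} \approx 0.00027875$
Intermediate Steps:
$y = 397$ ($y = \left(221 + 85\right) + 91 = 306 + 91 = 397$)
$o{\left(G \right)} = - \frac{7 \left(856 + G\right)}{-953 + G}$ ($o{\left(G \right)} = - 7 \frac{G + 856}{G - 953} = - 7 \frac{856 + G}{-953 + G} = - \frac{7 \left(856 + G\right)}{-953 + G}$)
$\frac{o{\left(y \right)}}{L{\left(-262 \right)}} = \frac{7 \frac{1}{-953 + 397} \left(-856 - 397\right)}{\left(-216\right) \left(-262\right)} = \frac{7 \frac{1}{-556} \left(-856 - 397\right)}{56592} = 7 \left(- \frac{1}{556}\right) \left(-1253\right) \frac{1}{56592} = \frac{8771}{556} \cdot \frac{1}{56592} = \frac{8771}{31465152}$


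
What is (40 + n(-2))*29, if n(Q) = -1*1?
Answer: 1131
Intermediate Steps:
n(Q) = -1
(40 + n(-2))*29 = (40 - 1)*29 = 39*29 = 1131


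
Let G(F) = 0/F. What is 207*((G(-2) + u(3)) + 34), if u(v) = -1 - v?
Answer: 6210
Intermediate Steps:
G(F) = 0
207*((G(-2) + u(3)) + 34) = 207*((0 + (-1 - 1*3)) + 34) = 207*((0 + (-1 - 3)) + 34) = 207*((0 - 4) + 34) = 207*(-4 + 34) = 207*30 = 6210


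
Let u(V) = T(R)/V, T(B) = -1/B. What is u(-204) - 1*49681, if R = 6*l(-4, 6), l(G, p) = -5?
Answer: -304047721/6120 ≈ -49681.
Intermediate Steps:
R = -30 (R = 6*(-5) = -30)
u(V) = 1/(30*V) (u(V) = (-1/(-30))/V = (-1*(-1/30))/V = 1/(30*V))
u(-204) - 1*49681 = (1/30)/(-204) - 1*49681 = (1/30)*(-1/204) - 49681 = -1/6120 - 49681 = -304047721/6120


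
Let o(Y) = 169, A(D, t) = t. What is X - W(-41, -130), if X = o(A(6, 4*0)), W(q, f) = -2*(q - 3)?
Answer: 81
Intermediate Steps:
W(q, f) = 6 - 2*q (W(q, f) = -2*(-3 + q) = 6 - 2*q)
X = 169
X - W(-41, -130) = 169 - (6 - 2*(-41)) = 169 - (6 + 82) = 169 - 1*88 = 169 - 88 = 81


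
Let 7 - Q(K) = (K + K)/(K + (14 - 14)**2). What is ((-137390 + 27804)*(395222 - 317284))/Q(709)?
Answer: -8540913668/5 ≈ -1.7082e+9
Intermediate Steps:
Q(K) = 5 (Q(K) = 7 - (K + K)/(K + (14 - 14)**2) = 7 - 2*K/(K + 0**2) = 7 - 2*K/(K + 0) = 7 - 2*K/K = 7 - 1*2 = 7 - 2 = 5)
((-137390 + 27804)*(395222 - 317284))/Q(709) = ((-137390 + 27804)*(395222 - 317284))/5 = -109586*77938*(1/5) = -8540913668*1/5 = -8540913668/5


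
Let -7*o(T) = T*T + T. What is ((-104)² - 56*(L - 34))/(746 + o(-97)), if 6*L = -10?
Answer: -26908/1227 ≈ -21.930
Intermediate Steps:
L = -5/3 (L = (⅙)*(-10) = -5/3 ≈ -1.6667)
o(T) = -T/7 - T²/7 (o(T) = -(T*T + T)/7 = -(T² + T)/7 = -(T + T²)/7 = -T/7 - T²/7)
((-104)² - 56*(L - 34))/(746 + o(-97)) = ((-104)² - 56*(-5/3 - 34))/(746 - ⅐*(-97)*(1 - 97)) = (10816 - 56*(-107/3))/(746 - ⅐*(-97)*(-96)) = (10816 + 5992/3)/(746 - 9312/7) = 38440/(3*(-4090/7)) = (38440/3)*(-7/4090) = -26908/1227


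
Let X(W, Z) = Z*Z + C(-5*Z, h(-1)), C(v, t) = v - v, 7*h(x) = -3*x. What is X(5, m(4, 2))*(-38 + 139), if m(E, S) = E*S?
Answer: 6464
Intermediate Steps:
h(x) = -3*x/7 (h(x) = (-3*x)/7 = -3*x/7)
C(v, t) = 0
X(W, Z) = Z² (X(W, Z) = Z*Z + 0 = Z² + 0 = Z²)
X(5, m(4, 2))*(-38 + 139) = (4*2)²*(-38 + 139) = 8²*101 = 64*101 = 6464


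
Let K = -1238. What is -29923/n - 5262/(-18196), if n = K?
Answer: 68874158/2815831 ≈ 24.460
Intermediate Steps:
n = -1238
-29923/n - 5262/(-18196) = -29923/(-1238) - 5262/(-18196) = -29923*(-1/1238) - 5262*(-1/18196) = 29923/1238 + 2631/9098 = 68874158/2815831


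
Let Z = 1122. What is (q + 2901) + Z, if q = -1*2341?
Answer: 1682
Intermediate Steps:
q = -2341
(q + 2901) + Z = (-2341 + 2901) + 1122 = 560 + 1122 = 1682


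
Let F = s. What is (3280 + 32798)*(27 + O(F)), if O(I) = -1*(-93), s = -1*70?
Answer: 4329360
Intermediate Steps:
s = -70
F = -70
O(I) = 93
(3280 + 32798)*(27 + O(F)) = (3280 + 32798)*(27 + 93) = 36078*120 = 4329360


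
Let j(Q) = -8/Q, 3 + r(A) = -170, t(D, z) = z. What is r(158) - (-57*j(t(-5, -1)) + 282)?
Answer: 1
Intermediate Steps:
r(A) = -173 (r(A) = -3 - 170 = -173)
r(158) - (-57*j(t(-5, -1)) + 282) = -173 - (-(-456)/(-1) + 282) = -173 - (-(-456)*(-1) + 282) = -173 - (-57*8 + 282) = -173 - (-456 + 282) = -173 - 1*(-174) = -173 + 174 = 1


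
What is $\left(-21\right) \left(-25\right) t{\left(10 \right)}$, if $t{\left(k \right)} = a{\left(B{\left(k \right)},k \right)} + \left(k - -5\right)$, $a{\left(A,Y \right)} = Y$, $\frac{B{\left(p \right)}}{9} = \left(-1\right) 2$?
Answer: $13125$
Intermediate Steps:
$B{\left(p \right)} = -18$ ($B{\left(p \right)} = 9 \left(\left(-1\right) 2\right) = 9 \left(-2\right) = -18$)
$t{\left(k \right)} = 5 + 2 k$ ($t{\left(k \right)} = k + \left(k - -5\right) = k + \left(k + 5\right) = k + \left(5 + k\right) = 5 + 2 k$)
$\left(-21\right) \left(-25\right) t{\left(10 \right)} = \left(-21\right) \left(-25\right) \left(5 + 2 \cdot 10\right) = 525 \left(5 + 20\right) = 525 \cdot 25 = 13125$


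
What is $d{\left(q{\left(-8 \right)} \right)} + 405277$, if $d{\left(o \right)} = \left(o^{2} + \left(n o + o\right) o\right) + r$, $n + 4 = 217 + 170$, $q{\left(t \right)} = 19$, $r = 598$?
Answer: $544860$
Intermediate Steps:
$n = 383$ ($n = -4 + \left(217 + 170\right) = -4 + 387 = 383$)
$d{\left(o \right)} = 598 + 385 o^{2}$ ($d{\left(o \right)} = \left(o^{2} + \left(383 o + o\right) o\right) + 598 = \left(o^{2} + 384 o o\right) + 598 = \left(o^{2} + 384 o^{2}\right) + 598 = 385 o^{2} + 598 = 598 + 385 o^{2}$)
$d{\left(q{\left(-8 \right)} \right)} + 405277 = \left(598 + 385 \cdot 19^{2}\right) + 405277 = \left(598 + 385 \cdot 361\right) + 405277 = \left(598 + 138985\right) + 405277 = 139583 + 405277 = 544860$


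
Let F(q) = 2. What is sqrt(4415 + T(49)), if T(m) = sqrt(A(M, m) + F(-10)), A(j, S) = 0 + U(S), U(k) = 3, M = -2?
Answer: sqrt(4415 + sqrt(5)) ≈ 66.462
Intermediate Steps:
A(j, S) = 3 (A(j, S) = 0 + 3 = 3)
T(m) = sqrt(5) (T(m) = sqrt(3 + 2) = sqrt(5))
sqrt(4415 + T(49)) = sqrt(4415 + sqrt(5))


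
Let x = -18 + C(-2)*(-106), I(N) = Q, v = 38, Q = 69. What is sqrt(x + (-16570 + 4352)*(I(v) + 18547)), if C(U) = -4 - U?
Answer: I*sqrt(227450094) ≈ 15081.0*I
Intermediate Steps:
I(N) = 69
x = 194 (x = -18 + (-4 - 1*(-2))*(-106) = -18 + (-4 + 2)*(-106) = -18 - 2*(-106) = -18 + 212 = 194)
sqrt(x + (-16570 + 4352)*(I(v) + 18547)) = sqrt(194 + (-16570 + 4352)*(69 + 18547)) = sqrt(194 - 12218*18616) = sqrt(194 - 227450288) = sqrt(-227450094) = I*sqrt(227450094)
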